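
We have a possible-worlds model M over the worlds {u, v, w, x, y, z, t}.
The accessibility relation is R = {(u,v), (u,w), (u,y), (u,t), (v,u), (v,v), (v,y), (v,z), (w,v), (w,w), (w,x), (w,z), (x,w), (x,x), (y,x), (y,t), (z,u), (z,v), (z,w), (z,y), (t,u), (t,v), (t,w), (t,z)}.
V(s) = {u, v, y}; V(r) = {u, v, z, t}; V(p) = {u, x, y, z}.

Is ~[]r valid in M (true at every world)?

Let φ = ~[]r. Evaluate φ at each world:
  u (successors {v, w, y, t}): φ is true.
  v (successors {u, v, y, z}): φ is true.
  w (successors {v, w, x, z}): φ is true.
  x (successors {w, x}): φ is true.
  y (successors {x, t}): φ is true.
  z (successors {u, v, w, y}): φ is true.
  t (successors {u, v, w, z}): φ is true.
For instance, at t:
  At t: []r is false, so ~[]r is true.
    At t: []r requires r at every successor {u, v, w, z}.
      r fails at w, so []r is false at t.

Yes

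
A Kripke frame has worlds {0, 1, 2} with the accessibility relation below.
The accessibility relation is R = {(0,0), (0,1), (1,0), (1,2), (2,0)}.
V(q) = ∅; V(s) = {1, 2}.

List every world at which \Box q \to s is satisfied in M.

0, 1, 2

Let φ = \Box q \to s. Evaluate φ at each world:
  0 (successors {0, 1}): φ is true.
  1 (successors {0, 2}): φ is true.
  2 (successors {0}): φ is true.
For instance, at 2:
  At 2: \Box q is false, s is true, so \Box q \to s is true.
    At 2: \Box q requires q at every successor {0}.
      q fails at 0, so \Box q is false at 2.
Satisfying worlds: {0, 1, 2}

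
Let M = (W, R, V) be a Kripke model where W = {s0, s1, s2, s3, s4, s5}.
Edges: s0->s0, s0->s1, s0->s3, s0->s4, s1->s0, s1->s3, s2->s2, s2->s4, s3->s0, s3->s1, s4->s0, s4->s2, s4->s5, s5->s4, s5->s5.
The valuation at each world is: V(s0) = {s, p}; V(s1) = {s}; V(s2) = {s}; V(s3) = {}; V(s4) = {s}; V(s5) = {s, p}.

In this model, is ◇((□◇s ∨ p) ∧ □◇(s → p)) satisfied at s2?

At s2: ◇((□◇s ∨ p) ∧ □◇(s → p)) requires (□◇s ∨ p) ∧ □◇(s → p) at some successor in {s2, s4}.
  At s2: (□◇s ∨ p) ∧ □◇(s → p) is false.
  At s4: (□◇s ∨ p) ∧ □◇(s → p) is false.
So ◇((□◇s ∨ p) ∧ □◇(s → p)) is false at s2.

No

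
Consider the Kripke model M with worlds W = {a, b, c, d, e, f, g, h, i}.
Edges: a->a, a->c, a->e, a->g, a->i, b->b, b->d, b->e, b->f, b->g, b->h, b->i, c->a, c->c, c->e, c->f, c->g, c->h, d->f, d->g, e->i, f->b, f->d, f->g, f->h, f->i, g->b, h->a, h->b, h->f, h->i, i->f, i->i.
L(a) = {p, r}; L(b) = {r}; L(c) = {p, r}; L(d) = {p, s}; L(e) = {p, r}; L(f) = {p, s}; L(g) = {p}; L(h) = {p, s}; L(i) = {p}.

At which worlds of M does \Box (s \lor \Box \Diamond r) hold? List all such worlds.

d

Let φ = \Box (s \lor \Box \Diamond r). Evaluate φ at each world:
  a (successors {a, c, e, g, i}): φ is false.
  b (successors {b, d, e, f, g, h, i}): φ is false.
  c (successors {a, c, e, f, g, h}): φ is false.
  d (successors {f, g}): φ is true.
  e (successors {i}): φ is false.
  f (successors {b, d, g, h, i}): φ is false.
  g (successors {b}): φ is false.
  h (successors {a, b, f, i}): φ is false.
  i (successors {f, i}): φ is false.
For instance, at e:
  At e: \Box (s \lor \Box \Diamond r) requires s \lor \Box \Diamond r at every successor {i}.
    s \lor \Box \Diamond r fails at i, so \Box (s \lor \Box \Diamond r) is false at e.
      At i: s is false, \Box \Diamond r is false, so s \lor \Box \Diamond r is false.
Satisfying worlds: {d}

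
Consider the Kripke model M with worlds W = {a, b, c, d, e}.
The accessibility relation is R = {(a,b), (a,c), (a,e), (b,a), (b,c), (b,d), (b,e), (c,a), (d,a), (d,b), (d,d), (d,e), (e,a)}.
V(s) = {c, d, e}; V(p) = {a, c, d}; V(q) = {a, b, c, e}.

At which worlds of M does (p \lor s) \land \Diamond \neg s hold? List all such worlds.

a, c, d, e

Let φ = (p \lor s) \land \Diamond \neg s. Evaluate φ at each world:
  a (successors {b, c, e}): φ is true.
  b (successors {a, c, d, e}): φ is false.
  c (successors {a}): φ is true.
  d (successors {a, b, d, e}): φ is true.
  e (successors {a}): φ is true.
For instance, at d:
  At d: p \lor s is true, \Diamond \neg s is true, so (p \lor s) \land \Diamond \neg s is true.
    At d: \Diamond \neg s requires \neg s at some successor in {a, b, d, e}.
      \neg s holds at a, so \Diamond \neg s is true at d.
Satisfying worlds: {a, c, d, e}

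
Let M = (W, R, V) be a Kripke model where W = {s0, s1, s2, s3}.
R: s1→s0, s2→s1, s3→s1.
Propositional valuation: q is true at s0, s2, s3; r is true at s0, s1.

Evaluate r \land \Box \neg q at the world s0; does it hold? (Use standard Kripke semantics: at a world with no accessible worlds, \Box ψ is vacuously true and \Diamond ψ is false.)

Yes

At s0: r is true, \Box \neg q is true, so r \land \Box \neg q is true.
  At s0: no accessible worlds, so \Box \neg q holds vacuously.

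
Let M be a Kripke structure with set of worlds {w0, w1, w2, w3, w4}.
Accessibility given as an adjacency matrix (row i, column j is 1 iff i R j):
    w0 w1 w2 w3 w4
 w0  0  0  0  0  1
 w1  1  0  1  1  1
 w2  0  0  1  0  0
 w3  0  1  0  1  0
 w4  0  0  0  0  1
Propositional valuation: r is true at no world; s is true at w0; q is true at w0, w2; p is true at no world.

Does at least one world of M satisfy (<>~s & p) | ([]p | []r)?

No

Let φ = (<>~s & p) | ([]p | []r). Evaluate φ at each world:
  w0 (successors {w4}): φ is false.
  w1 (successors {w0, w2, w3, w4}): φ is false.
  w2 (successors {w2}): φ is false.
  w3 (successors {w1, w3}): φ is false.
  w4 (successors {w4}): φ is false.
For instance, at w2:
  At w2: <>~s & p is false, []p | []r is false, so (<>~s & p) | ([]p | []r) is false.
    At w2: <>~s is true, p is false, so <>~s & p is false.
      At w2: <>~s requires ~s at some successor in {w2}.
        ~s holds at w2, so <>~s is true at w2.
    At w2: []p is false, []r is false, so []p | []r is false.
      At w2: []p requires p at every successor {w2}.
        p fails at w2, so []p is false at w2.
      At w2: []r requires r at every successor {w2}.
        r fails at w2, so []r is false at w2.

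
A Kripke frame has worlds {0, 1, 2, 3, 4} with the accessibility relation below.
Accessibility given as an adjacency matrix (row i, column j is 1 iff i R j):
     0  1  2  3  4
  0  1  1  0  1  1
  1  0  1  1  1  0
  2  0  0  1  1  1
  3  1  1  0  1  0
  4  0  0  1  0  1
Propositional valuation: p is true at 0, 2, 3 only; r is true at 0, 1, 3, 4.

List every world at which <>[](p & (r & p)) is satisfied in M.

none

Let φ = <>[](p & (r & p)). Evaluate φ at each world:
  0 (successors {0, 1, 3, 4}): φ is false.
  1 (successors {1, 2, 3}): φ is false.
  2 (successors {2, 3, 4}): φ is false.
  3 (successors {0, 1, 3}): φ is false.
  4 (successors {2, 4}): φ is false.
For instance, at 0:
  At 0: <>[](p & (r & p)) requires [](p & (r & p)) at some successor in {0, 1, 3, 4}.
    At 0: [](p & (r & p)) is false.
    At 1: [](p & (r & p)) is false.
    At 3: [](p & (r & p)) is false.
    At 4: [](p & (r & p)) is false.
  So <>[](p & (r & p)) is false at 0.
Satisfying worlds: none.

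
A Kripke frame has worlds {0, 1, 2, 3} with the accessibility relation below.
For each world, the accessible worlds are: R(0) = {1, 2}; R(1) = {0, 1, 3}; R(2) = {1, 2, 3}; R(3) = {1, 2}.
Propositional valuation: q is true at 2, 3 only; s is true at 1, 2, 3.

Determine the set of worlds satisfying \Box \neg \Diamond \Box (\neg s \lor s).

none

Recall that \Box ψ holds at a world iff ψ holds at every accessible world, and \Diamond ψ holds iff ψ holds at some accessible world.
Let φ = \Box \neg \Diamond \Box (\neg s \lor s). Evaluate φ at each world:
  0 (successors {1, 2}): φ is false.
  1 (successors {0, 1, 3}): φ is false.
  2 (successors {1, 2, 3}): φ is false.
  3 (successors {1, 2}): φ is false.
For instance, at 1:
  At 1: \Box \neg \Diamond \Box (\neg s \lor s) requires \neg \Diamond \Box (\neg s \lor s) at every successor {0, 1, 3}.
    \neg \Diamond \Box (\neg s \lor s) fails at 0, so \Box \neg \Diamond \Box (\neg s \lor s) is false at 1.
      At 0: \Diamond \Box (\neg s \lor s) is true, so \neg \Diamond \Box (\neg s \lor s) is false.
Satisfying worlds: none.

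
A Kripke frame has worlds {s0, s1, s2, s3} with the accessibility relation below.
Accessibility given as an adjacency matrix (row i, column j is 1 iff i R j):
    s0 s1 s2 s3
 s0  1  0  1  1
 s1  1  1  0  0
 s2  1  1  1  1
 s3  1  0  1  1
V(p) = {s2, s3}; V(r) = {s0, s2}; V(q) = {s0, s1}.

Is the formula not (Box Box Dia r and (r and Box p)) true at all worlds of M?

Yes

Let φ = not (Box Box Dia r and (r and Box p)). Evaluate φ at each world:
  s0 (successors {s0, s2, s3}): φ is true.
  s1 (successors {s0, s1}): φ is true.
  s2 (successors {s0, s1, s2, s3}): φ is true.
  s3 (successors {s0, s2, s3}): φ is true.
For instance, at s2:
  At s2: Box Box Dia r and (r and Box p) is false, so not (Box Box Dia r and (r and Box p)) is true.
    At s2: Box Box Dia r is true, r and Box p is false, so Box Box Dia r and (r and Box p) is false.
      At s2: Box Box Dia r requires Box Dia r at every successor {s0, s1, s2, s3}.
        At s0: Box Dia r is true.
        At s1: Box Dia r is true.
        At s2: Box Dia r is true.
        At s3: Box Dia r is true.
      So Box Box Dia r is true at s2.
      At s2: r is true, Box p is false, so r and Box p is false.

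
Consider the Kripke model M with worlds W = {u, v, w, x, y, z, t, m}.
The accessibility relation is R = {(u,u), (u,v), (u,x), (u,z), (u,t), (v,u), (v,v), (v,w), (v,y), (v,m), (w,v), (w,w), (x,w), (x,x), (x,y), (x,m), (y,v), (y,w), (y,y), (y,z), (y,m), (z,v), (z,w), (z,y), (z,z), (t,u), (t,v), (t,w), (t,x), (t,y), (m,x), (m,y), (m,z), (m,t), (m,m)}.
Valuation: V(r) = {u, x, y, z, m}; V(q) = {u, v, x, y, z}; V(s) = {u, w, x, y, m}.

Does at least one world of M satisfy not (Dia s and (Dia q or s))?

No

Let φ = not (Dia s and (Dia q or s)). Evaluate φ at each world:
  u (successors {u, v, x, z, t}): φ is false.
  v (successors {u, v, w, y, m}): φ is false.
  w (successors {v, w}): φ is false.
  x (successors {w, x, y, m}): φ is false.
  y (successors {v, w, y, z, m}): φ is false.
  z (successors {v, w, y, z}): φ is false.
  t (successors {u, v, w, x, y}): φ is false.
  m (successors {x, y, z, t, m}): φ is false.
For instance, at u:
  At u: Dia s and (Dia q or s) is true, so not (Dia s and (Dia q or s)) is false.
    At u: Dia s is true, Dia q or s is true, so Dia s and (Dia q or s) is true.
      At u: Dia s requires s at some successor in {u, v, x, z, t}.
        s holds at u, so Dia s is true at u.
      At u: Dia q is true, s is true, so Dia q or s is true.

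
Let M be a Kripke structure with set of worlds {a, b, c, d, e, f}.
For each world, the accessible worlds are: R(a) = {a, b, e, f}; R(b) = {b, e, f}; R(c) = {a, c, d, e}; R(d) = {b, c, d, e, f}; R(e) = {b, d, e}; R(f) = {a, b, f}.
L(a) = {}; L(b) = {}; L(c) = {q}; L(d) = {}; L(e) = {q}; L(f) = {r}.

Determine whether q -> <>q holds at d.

At d: q is false, <>q is true, so q -> <>q is true.
  At d: <>q requires q at some successor in {b, c, d, e, f}.
    q holds at c, so <>q is true at d.

Yes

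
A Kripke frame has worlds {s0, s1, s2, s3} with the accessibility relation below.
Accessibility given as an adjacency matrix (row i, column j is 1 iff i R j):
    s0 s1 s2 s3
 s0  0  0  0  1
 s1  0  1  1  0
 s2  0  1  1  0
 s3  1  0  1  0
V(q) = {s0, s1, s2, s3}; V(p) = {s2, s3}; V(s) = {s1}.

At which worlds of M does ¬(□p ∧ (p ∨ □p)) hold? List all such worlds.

Let φ = ¬(□p ∧ (p ∨ □p)). Evaluate φ at each world:
  s0 (successors {s3}): φ is false.
  s1 (successors {s1, s2}): φ is true.
  s2 (successors {s1, s2}): φ is true.
  s3 (successors {s0, s2}): φ is true.
For instance, at s0:
  At s0: □p ∧ (p ∨ □p) is true, so ¬(□p ∧ (p ∨ □p)) is false.
    At s0: □p is true, p ∨ □p is true, so □p ∧ (p ∨ □p) is true.
      At s0: □p requires p at every successor {s3}.
        At s3: p is true.
      So □p is true at s0.
      At s0: p is false, □p is true, so p ∨ □p is true.
Satisfying worlds: {s1, s2, s3}

s1, s2, s3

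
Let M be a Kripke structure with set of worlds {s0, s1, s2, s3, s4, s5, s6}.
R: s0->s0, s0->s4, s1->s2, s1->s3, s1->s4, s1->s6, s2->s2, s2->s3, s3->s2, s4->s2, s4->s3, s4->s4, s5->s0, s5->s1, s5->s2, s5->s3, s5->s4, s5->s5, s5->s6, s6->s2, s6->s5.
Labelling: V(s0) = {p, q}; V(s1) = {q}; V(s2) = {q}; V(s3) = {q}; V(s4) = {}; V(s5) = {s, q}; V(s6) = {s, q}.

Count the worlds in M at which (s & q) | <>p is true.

3

Let φ = (s & q) | <>p. Evaluate φ at each world:
  s0 (successors {s0, s4}): φ is true.
  s1 (successors {s2, s3, s4, s6}): φ is false.
  s2 (successors {s2, s3}): φ is false.
  s3 (successors {s2}): φ is false.
  s4 (successors {s2, s3, s4}): φ is false.
  s5 (successors {s0, s1, s2, s3, s4, s5, s6}): φ is true.
  s6 (successors {s2, s5}): φ is true.
For instance, at s0:
  At s0: s & q is false, <>p is true, so (s & q) | <>p is true.
    At s0: <>p requires p at some successor in {s0, s4}.
      p holds at s0, so <>p is true at s0.
Satisfying worlds: {s0, s5, s6}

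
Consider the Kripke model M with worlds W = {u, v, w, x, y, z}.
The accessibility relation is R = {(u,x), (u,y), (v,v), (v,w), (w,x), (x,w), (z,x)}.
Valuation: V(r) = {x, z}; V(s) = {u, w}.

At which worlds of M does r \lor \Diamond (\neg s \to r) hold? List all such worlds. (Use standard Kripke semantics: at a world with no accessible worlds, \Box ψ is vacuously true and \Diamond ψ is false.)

Let φ = r \lor \Diamond (\neg s \to r). Evaluate φ at each world:
  u (successors {x, y}): φ is true.
  v (successors {v, w}): φ is true.
  w (successors {x}): φ is true.
  x (successors {w}): φ is true.
  y (successors ∅): φ is false.
  z (successors {x}): φ is true.
For instance, at u:
  At u: r is false, \Diamond (\neg s \to r) is true, so r \lor \Diamond (\neg s \to r) is true.
    At u: \Diamond (\neg s \to r) requires \neg s \to r at some successor in {x, y}.
      \neg s \to r holds at x, so \Diamond (\neg s \to r) is true at u.
Satisfying worlds: {u, v, w, x, z}

u, v, w, x, z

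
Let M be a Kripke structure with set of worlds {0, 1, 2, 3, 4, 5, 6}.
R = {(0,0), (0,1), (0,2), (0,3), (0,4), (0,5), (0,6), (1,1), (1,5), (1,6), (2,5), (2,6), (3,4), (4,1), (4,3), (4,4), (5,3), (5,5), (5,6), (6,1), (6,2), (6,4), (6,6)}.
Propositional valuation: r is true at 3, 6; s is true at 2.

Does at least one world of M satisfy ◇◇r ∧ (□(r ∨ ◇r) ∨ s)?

Yes

Let φ = ◇◇r ∧ (□(r ∨ ◇r) ∨ s). Evaluate φ at each world:
  0 (successors {0, 1, 2, 3, 4, 5, 6}): φ is true.
  1 (successors {1, 5, 6}): φ is true.
  2 (successors {5, 6}): φ is true.
  3 (successors {4}): φ is true.
  4 (successors {1, 3, 4}): φ is true.
  5 (successors {3, 5, 6}): φ is true.
  6 (successors {1, 2, 4, 6}): φ is true.
Detail at 0 (witness):
  At 0: ◇◇r is true, □(r ∨ ◇r) ∨ s is true, so ◇◇r ∧ (□(r ∨ ◇r) ∨ s) is true.
    At 0: ◇◇r requires ◇r at some successor in {0, 1, 2, 3, 4, 5, 6}.
      ◇r holds at 0, so ◇◇r is true at 0.
    At 0: □(r ∨ ◇r) is true, s is false, so □(r ∨ ◇r) ∨ s is true.
      At 0: □(r ∨ ◇r) requires r ∨ ◇r at every successor {0, 1, 2, 3, 4, 5, 6}.
        At 0: r ∨ ◇r is true.
        At 1: r ∨ ◇r is true.
        At 2: r ∨ ◇r is true.
        At 3: r ∨ ◇r is true.
        At 4: r ∨ ◇r is true.
        At 5: r ∨ ◇r is true.
        At 6: r ∨ ◇r is true.
      So □(r ∨ ◇r) is true at 0.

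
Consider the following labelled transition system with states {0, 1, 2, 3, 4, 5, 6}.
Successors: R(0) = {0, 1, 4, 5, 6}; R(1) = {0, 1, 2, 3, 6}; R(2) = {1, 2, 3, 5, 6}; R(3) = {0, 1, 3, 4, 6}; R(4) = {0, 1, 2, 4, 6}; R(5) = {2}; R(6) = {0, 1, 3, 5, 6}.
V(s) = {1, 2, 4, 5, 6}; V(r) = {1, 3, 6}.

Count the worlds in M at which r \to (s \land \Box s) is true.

Let φ = r \to (s \land \Box s). Evaluate φ at each world:
  0 (successors {0, 1, 4, 5, 6}): φ is true.
  1 (successors {0, 1, 2, 3, 6}): φ is false.
  2 (successors {1, 2, 3, 5, 6}): φ is true.
  3 (successors {0, 1, 3, 4, 6}): φ is false.
  4 (successors {0, 1, 2, 4, 6}): φ is true.
  5 (successors {2}): φ is true.
  6 (successors {0, 1, 3, 5, 6}): φ is false.
For instance, at 3:
  At 3: r is true, s \land \Box s is false, so r \to (s \land \Box s) is false.
    At 3: s is false, \Box s is false, so s \land \Box s is false.
      At 3: \Box s requires s at every successor {0, 1, 3, 4, 6}.
        s fails at 0, so \Box s is false at 3.
Satisfying worlds: {0, 2, 4, 5}

4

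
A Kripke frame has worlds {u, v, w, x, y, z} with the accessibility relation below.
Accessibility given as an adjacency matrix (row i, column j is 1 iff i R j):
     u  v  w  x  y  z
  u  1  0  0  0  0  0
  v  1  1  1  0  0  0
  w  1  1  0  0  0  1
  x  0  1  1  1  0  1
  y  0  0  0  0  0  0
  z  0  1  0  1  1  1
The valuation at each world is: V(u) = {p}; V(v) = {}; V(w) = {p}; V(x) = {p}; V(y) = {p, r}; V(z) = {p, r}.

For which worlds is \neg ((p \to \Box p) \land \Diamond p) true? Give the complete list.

Let φ = \neg ((p \to \Box p) \land \Diamond p). Evaluate φ at each world:
  u (successors {u}): φ is false.
  v (successors {u, v, w}): φ is false.
  w (successors {u, v, z}): φ is true.
  x (successors {v, w, x, z}): φ is true.
  y (successors ∅): φ is true.
  z (successors {v, x, y, z}): φ is true.
For instance, at v:
  At v: (p \to \Box p) \land \Diamond p is true, so \neg ((p \to \Box p) \land \Diamond p) is false.
    At v: p \to \Box p is true, \Diamond p is true, so (p \to \Box p) \land \Diamond p is true.
      At v: p is false, \Box p is false, so p \to \Box p is true.
      At v: \Diamond p requires p at some successor in {u, v, w}.
        p holds at u, so \Diamond p is true at v.
Satisfying worlds: {w, x, y, z}

w, x, y, z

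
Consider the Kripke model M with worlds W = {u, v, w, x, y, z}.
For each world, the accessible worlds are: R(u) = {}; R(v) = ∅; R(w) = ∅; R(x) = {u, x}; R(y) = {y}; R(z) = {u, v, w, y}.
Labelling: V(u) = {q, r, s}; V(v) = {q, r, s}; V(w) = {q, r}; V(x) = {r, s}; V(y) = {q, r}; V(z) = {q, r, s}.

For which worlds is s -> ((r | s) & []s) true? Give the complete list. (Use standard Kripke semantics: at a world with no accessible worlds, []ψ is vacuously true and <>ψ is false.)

Recall that []ψ holds at a world iff ψ holds at every accessible world, and <>ψ holds iff ψ holds at some accessible world.
Let φ = s -> ((r | s) & []s). Evaluate φ at each world:
  u (successors ∅): φ is true.
  v (successors ∅): φ is true.
  w (successors ∅): φ is true.
  x (successors {u, x}): φ is true.
  y (successors {y}): φ is true.
  z (successors {u, v, w, y}): φ is false.
For instance, at z:
  At z: s is true, (r | s) & []s is false, so s -> ((r | s) & []s) is false.
    At z: r | s is true, []s is false, so (r | s) & []s is false.
      At z: []s requires s at every successor {u, v, w, y}.
        s fails at w, so []s is false at z.
Satisfying worlds: {u, v, w, x, y}

u, v, w, x, y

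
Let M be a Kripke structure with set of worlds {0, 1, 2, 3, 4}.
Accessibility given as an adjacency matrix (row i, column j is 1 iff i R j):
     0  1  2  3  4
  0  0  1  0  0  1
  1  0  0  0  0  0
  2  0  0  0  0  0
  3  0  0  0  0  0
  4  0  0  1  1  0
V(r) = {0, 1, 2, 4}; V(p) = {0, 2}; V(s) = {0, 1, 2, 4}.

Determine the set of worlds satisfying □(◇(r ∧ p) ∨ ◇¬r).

1, 2, 3

Let φ = □(◇(r ∧ p) ∨ ◇¬r). Evaluate φ at each world:
  0 (successors {1, 4}): φ is false.
  1 (successors ∅): φ is true.
  2 (successors ∅): φ is true.
  3 (successors ∅): φ is true.
  4 (successors {2, 3}): φ is false.
For instance, at 4:
  At 4: □(◇(r ∧ p) ∨ ◇¬r) requires ◇(r ∧ p) ∨ ◇¬r at every successor {2, 3}.
    ◇(r ∧ p) ∨ ◇¬r fails at 2, so □(◇(r ∧ p) ∨ ◇¬r) is false at 4.
      At 2: ◇(r ∧ p) is false, ◇¬r is false, so ◇(r ∧ p) ∨ ◇¬r is false.
Satisfying worlds: {1, 2, 3}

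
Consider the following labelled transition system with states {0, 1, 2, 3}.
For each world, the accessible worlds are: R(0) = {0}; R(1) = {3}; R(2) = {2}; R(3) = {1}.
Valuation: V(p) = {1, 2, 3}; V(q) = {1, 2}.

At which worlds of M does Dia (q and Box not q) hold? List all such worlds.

3

Let φ = Dia (q and Box not q). Evaluate φ at each world:
  0 (successors {0}): φ is false.
  1 (successors {3}): φ is false.
  2 (successors {2}): φ is false.
  3 (successors {1}): φ is true.
For instance, at 2:
  At 2: Dia (q and Box not q) requires q and Box not q at some successor in {2}.
    At 2: q and Box not q is false.
  So Dia (q and Box not q) is false at 2.
Satisfying worlds: {3}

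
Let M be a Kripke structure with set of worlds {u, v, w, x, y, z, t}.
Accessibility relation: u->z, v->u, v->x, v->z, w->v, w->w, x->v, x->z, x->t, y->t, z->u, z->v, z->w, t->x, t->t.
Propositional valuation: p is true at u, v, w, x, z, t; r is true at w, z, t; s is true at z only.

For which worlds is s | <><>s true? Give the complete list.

Let φ = s | <><>s. Evaluate φ at each world:
  u (successors {z}): φ is false.
  v (successors {u, x, z}): φ is true.
  w (successors {v, w}): φ is true.
  x (successors {v, z, t}): φ is true.
  y (successors {t}): φ is false.
  z (successors {u, v, w}): φ is true.
  t (successors {x, t}): φ is true.
For instance, at t:
  At t: s is false, <><>s is true, so s | <><>s is true.
    At t: <><>s requires <>s at some successor in {x, t}.
      <>s holds at x, so <><>s is true at t.
Satisfying worlds: {v, w, x, z, t}

v, w, x, z, t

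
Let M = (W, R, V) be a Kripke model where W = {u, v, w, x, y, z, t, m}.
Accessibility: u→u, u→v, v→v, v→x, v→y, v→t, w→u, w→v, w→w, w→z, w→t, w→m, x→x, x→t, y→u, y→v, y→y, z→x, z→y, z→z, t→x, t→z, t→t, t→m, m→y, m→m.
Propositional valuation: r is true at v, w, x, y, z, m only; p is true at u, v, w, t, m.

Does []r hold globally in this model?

Let φ = []r. Evaluate φ at each world:
  u (successors {u, v}): φ is false.
  v (successors {v, x, y, t}): φ is false.
  w (successors {u, v, w, z, t, m}): φ is false.
  x (successors {x, t}): φ is false.
  y (successors {u, v, y}): φ is false.
  z (successors {x, y, z}): φ is true.
  t (successors {x, z, t, m}): φ is false.
  m (successors {y, m}): φ is true.
Detail at u (counterexample):
  At u: []r requires r at every successor {u, v}.
    r fails at u, so []r is false at u.

No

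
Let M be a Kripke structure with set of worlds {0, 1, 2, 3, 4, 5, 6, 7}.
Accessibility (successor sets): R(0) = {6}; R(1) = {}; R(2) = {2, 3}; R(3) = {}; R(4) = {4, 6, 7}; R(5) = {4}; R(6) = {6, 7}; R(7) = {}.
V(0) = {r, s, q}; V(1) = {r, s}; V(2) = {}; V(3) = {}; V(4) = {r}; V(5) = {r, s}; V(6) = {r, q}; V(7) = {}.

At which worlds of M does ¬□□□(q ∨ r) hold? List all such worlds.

Let φ = ¬□□□(q ∨ r). Evaluate φ at each world:
  0 (successors {6}): φ is true.
  1 (successors ∅): φ is false.
  2 (successors {2, 3}): φ is true.
  3 (successors ∅): φ is false.
  4 (successors {4, 6, 7}): φ is true.
  5 (successors {4}): φ is true.
  6 (successors {6, 7}): φ is true.
  7 (successors ∅): φ is false.
For instance, at 4:
  At 4: □□□(q ∨ r) is false, so ¬□□□(q ∨ r) is true.
    At 4: □□□(q ∨ r) requires □□(q ∨ r) at every successor {4, 6, 7}.
      □□(q ∨ r) fails at 4, so □□□(q ∨ r) is false at 4.
Satisfying worlds: {0, 2, 4, 5, 6}

0, 2, 4, 5, 6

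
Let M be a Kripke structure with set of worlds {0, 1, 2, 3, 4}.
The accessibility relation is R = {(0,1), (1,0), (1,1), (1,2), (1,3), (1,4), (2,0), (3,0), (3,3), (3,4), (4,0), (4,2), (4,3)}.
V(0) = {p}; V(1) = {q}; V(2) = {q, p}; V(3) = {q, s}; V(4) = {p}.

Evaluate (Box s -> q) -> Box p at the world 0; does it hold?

At 0: Box s -> q is true, Box p is false, so (Box s -> q) -> Box p is false.
  At 0: Box s is false, q is false, so Box s -> q is true.
    At 0: Box s requires s at every successor {1}.
      s fails at 1, so Box s is false at 0.
  At 0: Box p requires p at every successor {1}.
    p fails at 1, so Box p is false at 0.

No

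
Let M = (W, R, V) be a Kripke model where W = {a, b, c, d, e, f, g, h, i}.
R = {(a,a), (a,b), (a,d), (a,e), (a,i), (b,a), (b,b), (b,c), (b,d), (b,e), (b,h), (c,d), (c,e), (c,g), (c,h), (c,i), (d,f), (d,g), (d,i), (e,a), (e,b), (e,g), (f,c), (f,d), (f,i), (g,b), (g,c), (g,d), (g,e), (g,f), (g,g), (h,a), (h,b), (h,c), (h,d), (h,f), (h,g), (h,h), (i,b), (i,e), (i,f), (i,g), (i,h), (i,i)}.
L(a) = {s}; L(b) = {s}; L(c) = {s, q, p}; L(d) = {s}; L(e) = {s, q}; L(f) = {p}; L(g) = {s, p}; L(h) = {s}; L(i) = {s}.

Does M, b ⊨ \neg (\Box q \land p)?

At b: \Box q \land p is false, so \neg (\Box q \land p) is true.
  At b: \Box q is false, p is false, so \Box q \land p is false.
    At b: \Box q requires q at every successor {a, b, c, d, e, h}.
      q fails at a, so \Box q is false at b.

Yes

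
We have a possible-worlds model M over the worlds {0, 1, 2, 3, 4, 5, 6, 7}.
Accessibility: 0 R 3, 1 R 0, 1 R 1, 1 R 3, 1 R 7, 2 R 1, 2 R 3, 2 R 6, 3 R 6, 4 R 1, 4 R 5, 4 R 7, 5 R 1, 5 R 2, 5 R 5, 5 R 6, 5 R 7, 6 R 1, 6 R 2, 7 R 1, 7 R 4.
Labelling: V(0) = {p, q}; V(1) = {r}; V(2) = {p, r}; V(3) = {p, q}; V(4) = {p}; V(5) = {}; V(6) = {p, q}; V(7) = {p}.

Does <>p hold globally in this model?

Let φ = <>p. Evaluate φ at each world:
  0 (successors {3}): φ is true.
  1 (successors {0, 1, 3, 7}): φ is true.
  2 (successors {1, 3, 6}): φ is true.
  3 (successors {6}): φ is true.
  4 (successors {1, 5, 7}): φ is true.
  5 (successors {1, 2, 5, 6, 7}): φ is true.
  6 (successors {1, 2}): φ is true.
  7 (successors {1, 4}): φ is true.
For instance, at 3:
  At 3: <>p requires p at some successor in {6}.
    p holds at 6, so <>p is true at 3.

Yes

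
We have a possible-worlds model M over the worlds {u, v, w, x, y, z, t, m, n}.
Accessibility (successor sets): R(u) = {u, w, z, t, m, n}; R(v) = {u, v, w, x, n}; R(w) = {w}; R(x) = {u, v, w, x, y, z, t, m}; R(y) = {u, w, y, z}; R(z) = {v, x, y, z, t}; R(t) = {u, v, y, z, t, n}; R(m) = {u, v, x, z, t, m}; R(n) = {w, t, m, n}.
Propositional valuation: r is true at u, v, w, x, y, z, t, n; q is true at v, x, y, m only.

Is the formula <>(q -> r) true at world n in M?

Recall that <>ψ holds at a world iff ψ holds at some accessible world.
At n: <>(q -> r) requires q -> r at some successor in {w, t, m, n}.
  q -> r holds at w, so <>(q -> r) is true at n.

Yes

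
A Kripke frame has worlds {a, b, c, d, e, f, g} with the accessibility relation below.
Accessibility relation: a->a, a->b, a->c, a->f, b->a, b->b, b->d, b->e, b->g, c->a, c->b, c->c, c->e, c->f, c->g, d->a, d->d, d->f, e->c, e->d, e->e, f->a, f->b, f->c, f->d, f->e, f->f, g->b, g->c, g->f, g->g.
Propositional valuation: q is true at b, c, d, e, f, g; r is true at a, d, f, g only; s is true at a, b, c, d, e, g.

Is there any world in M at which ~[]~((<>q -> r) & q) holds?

Yes

Let φ = ~[]~((<>q -> r) & q). Evaluate φ at each world:
  a (successors {a, b, c, f}): φ is true.
  b (successors {a, b, d, e, g}): φ is true.
  c (successors {a, b, c, e, f, g}): φ is true.
  d (successors {a, d, f}): φ is true.
  e (successors {c, d, e}): φ is true.
  f (successors {a, b, c, d, e, f}): φ is true.
  g (successors {b, c, f, g}): φ is true.
Detail at a (witness):
  At a: []~((<>q -> r) & q) is false, so ~[]~((<>q -> r) & q) is true.
    At a: []~((<>q -> r) & q) requires ~((<>q -> r) & q) at every successor {a, b, c, f}.
      ~((<>q -> r) & q) fails at f, so []~((<>q -> r) & q) is false at a.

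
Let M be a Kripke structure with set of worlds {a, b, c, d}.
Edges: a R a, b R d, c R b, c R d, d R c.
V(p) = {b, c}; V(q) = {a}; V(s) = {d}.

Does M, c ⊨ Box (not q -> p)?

No

At c: Box (not q -> p) requires not q -> p at every successor {b, d}.
  not q -> p fails at d, so Box (not q -> p) is false at c.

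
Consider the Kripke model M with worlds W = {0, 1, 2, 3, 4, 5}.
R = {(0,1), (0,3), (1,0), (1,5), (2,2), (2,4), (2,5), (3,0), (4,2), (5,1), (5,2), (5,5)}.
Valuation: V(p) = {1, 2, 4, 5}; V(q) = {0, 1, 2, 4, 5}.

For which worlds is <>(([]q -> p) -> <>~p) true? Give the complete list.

Let φ = <>(([]q -> p) -> <>~p). Evaluate φ at each world:
  0 (successors {1, 3}): φ is true.
  1 (successors {0, 5}): φ is true.
  2 (successors {2, 4, 5}): φ is false.
  3 (successors {0}): φ is true.
  4 (successors {2}): φ is false.
  5 (successors {1, 2, 5}): φ is true.
For instance, at 4:
  At 4: <>(([]q -> p) -> <>~p) requires ([]q -> p) -> <>~p at some successor in {2}.
    At 2: ([]q -> p) -> <>~p is false.
  So <>(([]q -> p) -> <>~p) is false at 4.
Satisfying worlds: {0, 1, 3, 5}

0, 1, 3, 5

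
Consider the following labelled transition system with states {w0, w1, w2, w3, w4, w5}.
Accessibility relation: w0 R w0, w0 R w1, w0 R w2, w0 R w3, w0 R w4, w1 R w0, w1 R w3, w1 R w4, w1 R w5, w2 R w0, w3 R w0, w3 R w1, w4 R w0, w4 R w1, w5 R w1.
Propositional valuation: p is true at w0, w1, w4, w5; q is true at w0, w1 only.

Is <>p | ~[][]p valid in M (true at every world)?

Recall that []ψ holds at a world iff ψ holds at every accessible world, and <>ψ holds iff ψ holds at some accessible world.
Let φ = <>p | ~[][]p. Evaluate φ at each world:
  w0 (successors {w0, w1, w2, w3, w4}): φ is true.
  w1 (successors {w0, w3, w4, w5}): φ is true.
  w2 (successors {w0}): φ is true.
  w3 (successors {w0, w1}): φ is true.
  w4 (successors {w0, w1}): φ is true.
  w5 (successors {w1}): φ is true.
For instance, at w4:
  At w4: <>p is true, ~[][]p is true, so <>p | ~[][]p is true.
    At w4: <>p requires p at some successor in {w0, w1}.
      p holds at w0, so <>p is true at w4.
    At w4: [][]p is false, so ~[][]p is true.
      At w4: [][]p requires []p at every successor {w0, w1}.
        []p fails at w0, so [][]p is false at w4.

Yes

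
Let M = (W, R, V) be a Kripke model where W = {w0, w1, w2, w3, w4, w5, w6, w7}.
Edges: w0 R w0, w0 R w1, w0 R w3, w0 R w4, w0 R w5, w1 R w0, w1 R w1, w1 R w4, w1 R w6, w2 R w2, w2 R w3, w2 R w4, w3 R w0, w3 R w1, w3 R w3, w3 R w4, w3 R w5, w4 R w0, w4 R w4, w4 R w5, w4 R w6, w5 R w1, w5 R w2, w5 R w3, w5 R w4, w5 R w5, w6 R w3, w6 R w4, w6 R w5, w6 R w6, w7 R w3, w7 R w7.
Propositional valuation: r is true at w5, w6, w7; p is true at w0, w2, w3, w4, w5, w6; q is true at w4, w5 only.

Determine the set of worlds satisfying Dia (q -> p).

w0, w1, w2, w3, w4, w5, w6, w7

Recall that Dia ψ holds at a world iff ψ holds at some accessible world.
Let φ = Dia (q -> p). Evaluate φ at each world:
  w0 (successors {w0, w1, w3, w4, w5}): φ is true.
  w1 (successors {w0, w1, w4, w6}): φ is true.
  w2 (successors {w2, w3, w4}): φ is true.
  w3 (successors {w0, w1, w3, w4, w5}): φ is true.
  w4 (successors {w0, w4, w5, w6}): φ is true.
  w5 (successors {w1, w2, w3, w4, w5}): φ is true.
  w6 (successors {w3, w4, w5, w6}): φ is true.
  w7 (successors {w3, w7}): φ is true.
For instance, at w6:
  At w6: Dia (q -> p) requires q -> p at some successor in {w3, w4, w5, w6}.
    q -> p holds at w3, so Dia (q -> p) is true at w6.
Satisfying worlds: {w0, w1, w2, w3, w4, w5, w6, w7}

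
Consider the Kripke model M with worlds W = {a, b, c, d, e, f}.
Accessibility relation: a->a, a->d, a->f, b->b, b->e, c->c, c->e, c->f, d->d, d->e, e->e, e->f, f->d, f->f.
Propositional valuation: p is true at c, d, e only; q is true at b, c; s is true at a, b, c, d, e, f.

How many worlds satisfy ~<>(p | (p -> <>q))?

Recall that <>ψ holds at a world iff ψ holds at some accessible world.
Let φ = ~<>(p | (p -> <>q)). Evaluate φ at each world:
  a (successors {a, d, f}): φ is false.
  b (successors {b, e}): φ is false.
  c (successors {c, e, f}): φ is false.
  d (successors {d, e}): φ is false.
  e (successors {e, f}): φ is false.
  f (successors {d, f}): φ is false.
For instance, at e:
  At e: <>(p | (p -> <>q)) is true, so ~<>(p | (p -> <>q)) is false.
    At e: <>(p | (p -> <>q)) requires p | (p -> <>q) at some successor in {e, f}.
      p | (p -> <>q) holds at e, so <>(p | (p -> <>q)) is true at e.
Satisfying worlds: none.

0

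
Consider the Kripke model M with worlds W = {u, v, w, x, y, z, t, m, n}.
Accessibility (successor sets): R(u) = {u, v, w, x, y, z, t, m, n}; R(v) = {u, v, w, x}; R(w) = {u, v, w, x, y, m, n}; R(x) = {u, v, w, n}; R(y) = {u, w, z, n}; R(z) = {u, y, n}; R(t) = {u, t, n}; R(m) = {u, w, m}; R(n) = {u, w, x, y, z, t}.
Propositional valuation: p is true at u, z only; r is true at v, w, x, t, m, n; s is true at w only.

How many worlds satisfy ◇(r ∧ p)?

Let φ = ◇(r ∧ p). Evaluate φ at each world:
  u (successors {u, v, w, x, y, z, t, m, n}): φ is false.
  v (successors {u, v, w, x}): φ is false.
  w (successors {u, v, w, x, y, m, n}): φ is false.
  x (successors {u, v, w, n}): φ is false.
  y (successors {u, w, z, n}): φ is false.
  z (successors {u, y, n}): φ is false.
  t (successors {u, t, n}): φ is false.
  m (successors {u, w, m}): φ is false.
  n (successors {u, w, x, y, z, t}): φ is false.
For instance, at u:
  At u: ◇(r ∧ p) requires r ∧ p at some successor in {u, v, w, x, y, z, t, m, n}.
    At u: r ∧ p is false.
    At v: r ∧ p is false.
    At w: r ∧ p is false.
    At x: r ∧ p is false.
    At y: r ∧ p is false.
    At z: r ∧ p is false.
    At t: r ∧ p is false.
    At m: r ∧ p is false.
    At n: r ∧ p is false.
  So ◇(r ∧ p) is false at u.
Satisfying worlds: none.

0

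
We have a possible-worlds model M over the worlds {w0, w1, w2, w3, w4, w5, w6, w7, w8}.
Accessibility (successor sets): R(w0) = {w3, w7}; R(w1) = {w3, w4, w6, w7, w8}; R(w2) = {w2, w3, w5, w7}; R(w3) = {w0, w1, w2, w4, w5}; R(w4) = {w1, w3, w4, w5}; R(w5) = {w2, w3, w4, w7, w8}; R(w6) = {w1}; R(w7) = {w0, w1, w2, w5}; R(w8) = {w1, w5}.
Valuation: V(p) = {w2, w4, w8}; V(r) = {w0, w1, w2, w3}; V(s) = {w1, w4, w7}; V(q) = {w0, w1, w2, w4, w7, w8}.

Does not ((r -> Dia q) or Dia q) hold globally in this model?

No

Let φ = not ((r -> Dia q) or Dia q). Evaluate φ at each world:
  w0 (successors {w3, w7}): φ is false.
  w1 (successors {w3, w4, w6, w7, w8}): φ is false.
  w2 (successors {w2, w3, w5, w7}): φ is false.
  w3 (successors {w0, w1, w2, w4, w5}): φ is false.
  w4 (successors {w1, w3, w4, w5}): φ is false.
  w5 (successors {w2, w3, w4, w7, w8}): φ is false.
  w6 (successors {w1}): φ is false.
  w7 (successors {w0, w1, w2, w5}): φ is false.
  w8 (successors {w1, w5}): φ is false.
Detail at w0 (counterexample):
  At w0: (r -> Dia q) or Dia q is true, so not ((r -> Dia q) or Dia q) is false.
    At w0: r -> Dia q is true, Dia q is true, so (r -> Dia q) or Dia q is true.
      At w0: r is true, Dia q is true, so r -> Dia q is true.
      At w0: Dia q requires q at some successor in {w3, w7}.
        q holds at w7, so Dia q is true at w0.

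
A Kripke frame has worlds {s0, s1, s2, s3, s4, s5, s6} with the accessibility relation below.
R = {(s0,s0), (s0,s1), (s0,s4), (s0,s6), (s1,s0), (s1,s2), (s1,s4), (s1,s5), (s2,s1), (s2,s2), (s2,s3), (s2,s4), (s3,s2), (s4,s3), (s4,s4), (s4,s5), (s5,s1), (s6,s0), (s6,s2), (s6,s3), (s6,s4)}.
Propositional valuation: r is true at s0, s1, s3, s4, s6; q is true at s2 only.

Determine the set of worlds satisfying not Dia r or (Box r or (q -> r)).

Let φ = not Dia r or (Box r or (q -> r)). Evaluate φ at each world:
  s0 (successors {s0, s1, s4, s6}): φ is true.
  s1 (successors {s0, s2, s4, s5}): φ is true.
  s2 (successors {s1, s2, s3, s4}): φ is false.
  s3 (successors {s2}): φ is true.
  s4 (successors {s3, s4, s5}): φ is true.
  s5 (successors {s1}): φ is true.
  s6 (successors {s0, s2, s3, s4}): φ is true.
For instance, at s5:
  At s5: not Dia r is false, Box r or (q -> r) is true, so not Dia r or (Box r or (q -> r)) is true.
    At s5: Dia r is true, so not Dia r is false.
      At s5: Dia r requires r at some successor in {s1}.
        r holds at s1, so Dia r is true at s5.
    At s5: Box r is true, q -> r is true, so Box r or (q -> r) is true.
      At s5: Box r requires r at every successor {s1}.
        At s1: r is true.
      So Box r is true at s5.
Satisfying worlds: {s0, s1, s3, s4, s5, s6}

s0, s1, s3, s4, s5, s6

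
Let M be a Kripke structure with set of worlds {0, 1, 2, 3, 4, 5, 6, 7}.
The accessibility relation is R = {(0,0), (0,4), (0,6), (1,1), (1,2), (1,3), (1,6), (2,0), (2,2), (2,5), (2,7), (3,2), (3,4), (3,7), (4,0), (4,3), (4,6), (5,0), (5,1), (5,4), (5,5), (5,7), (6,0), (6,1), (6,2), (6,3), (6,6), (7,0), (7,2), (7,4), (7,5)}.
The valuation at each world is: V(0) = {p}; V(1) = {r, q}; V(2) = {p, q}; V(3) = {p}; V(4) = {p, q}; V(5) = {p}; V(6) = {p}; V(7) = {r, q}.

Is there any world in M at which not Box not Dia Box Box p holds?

Let φ = not Box not Dia Box Box p. Evaluate φ at each world:
  0 (successors {0, 4, 6}): φ is false.
  1 (successors {1, 2, 3, 6}): φ is false.
  2 (successors {0, 2, 5, 7}): φ is false.
  3 (successors {2, 4, 7}): φ is false.
  4 (successors {0, 3, 6}): φ is false.
  5 (successors {0, 1, 4, 5, 7}): φ is false.
  6 (successors {0, 1, 2, 3, 6}): φ is false.
  7 (successors {0, 2, 4, 5}): φ is false.
For instance, at 2:
  At 2: Box not Dia Box Box p is true, so not Box not Dia Box Box p is false.
    At 2: Box not Dia Box Box p requires not Dia Box Box p at every successor {0, 2, 5, 7}.
      At 0: not Dia Box Box p is true.
      At 2: not Dia Box Box p is true.
      At 5: not Dia Box Box p is true.
      At 7: not Dia Box Box p is true.
    So Box not Dia Box Box p is true at 2.

No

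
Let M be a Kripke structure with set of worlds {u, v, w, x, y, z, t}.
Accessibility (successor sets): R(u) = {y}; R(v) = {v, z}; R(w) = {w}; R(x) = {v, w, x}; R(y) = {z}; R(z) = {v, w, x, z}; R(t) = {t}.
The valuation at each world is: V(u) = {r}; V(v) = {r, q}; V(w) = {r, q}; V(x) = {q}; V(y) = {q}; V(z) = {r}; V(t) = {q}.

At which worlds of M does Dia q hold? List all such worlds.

u, v, w, x, z, t

Let φ = Dia q. Evaluate φ at each world:
  u (successors {y}): φ is true.
  v (successors {v, z}): φ is true.
  w (successors {w}): φ is true.
  x (successors {v, w, x}): φ is true.
  y (successors {z}): φ is false.
  z (successors {v, w, x, z}): φ is true.
  t (successors {t}): φ is true.
For instance, at z:
  At z: Dia q requires q at some successor in {v, w, x, z}.
    q holds at v, so Dia q is true at z.
Satisfying worlds: {u, v, w, x, z, t}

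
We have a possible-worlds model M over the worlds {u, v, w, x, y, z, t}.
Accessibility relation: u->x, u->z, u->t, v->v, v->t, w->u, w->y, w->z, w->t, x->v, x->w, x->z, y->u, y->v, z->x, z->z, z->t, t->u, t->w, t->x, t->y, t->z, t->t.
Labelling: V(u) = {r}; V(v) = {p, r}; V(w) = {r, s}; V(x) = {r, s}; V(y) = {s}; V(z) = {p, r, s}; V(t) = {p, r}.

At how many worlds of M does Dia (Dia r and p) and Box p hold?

1

Let φ = Dia (Dia r and p) and Box p. Evaluate φ at each world:
  u (successors {x, z, t}): φ is false.
  v (successors {v, t}): φ is true.
  w (successors {u, y, z, t}): φ is false.
  x (successors {v, w, z}): φ is false.
  y (successors {u, v}): φ is false.
  z (successors {x, z, t}): φ is false.
  t (successors {u, w, x, y, z, t}): φ is false.
For instance, at z:
  At z: Dia (Dia r and p) is true, Box p is false, so Dia (Dia r and p) and Box p is false.
    At z: Dia (Dia r and p) requires Dia r and p at some successor in {x, z, t}.
      Dia r and p holds at z, so Dia (Dia r and p) is true at z.
    At z: Box p requires p at every successor {x, z, t}.
      p fails at x, so Box p is false at z.
Satisfying worlds: {v}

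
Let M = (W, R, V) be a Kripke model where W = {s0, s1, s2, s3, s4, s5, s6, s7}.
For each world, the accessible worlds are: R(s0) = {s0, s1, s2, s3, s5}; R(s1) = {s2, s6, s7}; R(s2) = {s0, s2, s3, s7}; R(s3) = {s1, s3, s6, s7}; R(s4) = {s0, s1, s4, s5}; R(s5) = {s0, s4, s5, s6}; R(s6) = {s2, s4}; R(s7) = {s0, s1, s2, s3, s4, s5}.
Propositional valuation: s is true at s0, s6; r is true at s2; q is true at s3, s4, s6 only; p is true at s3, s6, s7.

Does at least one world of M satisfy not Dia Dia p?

No

Let φ = not Dia Dia p. Evaluate φ at each world:
  s0 (successors {s0, s1, s2, s3, s5}): φ is false.
  s1 (successors {s2, s6, s7}): φ is false.
  s2 (successors {s0, s2, s3, s7}): φ is false.
  s3 (successors {s1, s3, s6, s7}): φ is false.
  s4 (successors {s0, s1, s4, s5}): φ is false.
  s5 (successors {s0, s4, s5, s6}): φ is false.
  s6 (successors {s2, s4}): φ is false.
  s7 (successors {s0, s1, s2, s3, s4, s5}): φ is false.
For instance, at s2:
  At s2: Dia Dia p is true, so not Dia Dia p is false.
    At s2: Dia Dia p requires Dia p at some successor in {s0, s2, s3, s7}.
      Dia p holds at s0, so Dia Dia p is true at s2.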